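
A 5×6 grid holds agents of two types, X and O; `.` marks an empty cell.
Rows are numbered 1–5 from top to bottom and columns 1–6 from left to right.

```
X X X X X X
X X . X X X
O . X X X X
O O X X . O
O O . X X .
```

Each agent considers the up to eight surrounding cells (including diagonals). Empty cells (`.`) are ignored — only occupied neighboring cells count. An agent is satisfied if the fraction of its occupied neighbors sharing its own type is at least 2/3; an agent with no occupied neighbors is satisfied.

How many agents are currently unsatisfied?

Row 1: (1,1)X 3/3 satisfied · (1,2)X 4/4 satisfied · (1,3)X 4/4 satisfied · (1,4)X 4/4 satisfied · (1,5)X 5/5 satisfied · (1,6)X 3/3 satisfied
Row 2: (2,1)X 3/4 satisfied · (2,2)X 5/6 satisfied · (2,4)X 7/7 satisfied · (2,5)X 8/8 satisfied · (2,6)X 5/5 satisfied
Row 3: (3,1)O 2/4 not · (3,3)X 5/6 satisfied · (3,4)X 6/6 satisfied · (3,5)X 6/7 satisfied · (3,6)X 3/4 satisfied
Row 4: (4,1)O 4/4 satisfied · (4,2)O 4/6 satisfied · (4,3)X 4/6 satisfied · (4,4)X 6/6 satisfied · (4,6)O 0/3 not
Row 5: (5,1)O 3/3 satisfied · (5,2)O 3/4 satisfied · (5,4)X 3/3 satisfied · (5,5)X 2/3 satisfied
Unsatisfied: (3,1), (4,6) — 2 in total.

2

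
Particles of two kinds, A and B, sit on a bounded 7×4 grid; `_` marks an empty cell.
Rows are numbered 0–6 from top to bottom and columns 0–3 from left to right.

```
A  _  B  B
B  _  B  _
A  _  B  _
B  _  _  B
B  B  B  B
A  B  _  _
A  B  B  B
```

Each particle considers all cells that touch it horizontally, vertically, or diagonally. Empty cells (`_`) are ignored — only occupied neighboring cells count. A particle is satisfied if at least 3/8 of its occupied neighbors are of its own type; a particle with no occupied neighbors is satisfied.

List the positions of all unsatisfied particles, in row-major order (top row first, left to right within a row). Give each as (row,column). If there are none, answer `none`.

Row 0: (0,0)A 0/1 not · (0,2)B 2/2 satisfied · (0,3)B 2/2 satisfied
Row 1: (1,0)B 0/2 not · (1,2)B 3/3 satisfied
Row 2: (2,0)A 0/2 not · (2,2)B 2/2 satisfied
Row 3: (3,0)B 2/3 satisfied · (3,3)B 3/3 satisfied
Row 4: (4,0)B 3/4 satisfied · (4,1)B 4/5 satisfied · (4,2)B 4/4 satisfied · (4,3)B 2/2 satisfied
Row 5: (5,0)A 1/5 not · (5,1)B 5/7 satisfied
Row 6: (6,0)A 1/3 not · (6,1)B 2/4 satisfied · (6,2)B 3/3 satisfied · (6,3)B 1/1 satisfied

(0,0), (1,0), (2,0), (5,0), (6,0)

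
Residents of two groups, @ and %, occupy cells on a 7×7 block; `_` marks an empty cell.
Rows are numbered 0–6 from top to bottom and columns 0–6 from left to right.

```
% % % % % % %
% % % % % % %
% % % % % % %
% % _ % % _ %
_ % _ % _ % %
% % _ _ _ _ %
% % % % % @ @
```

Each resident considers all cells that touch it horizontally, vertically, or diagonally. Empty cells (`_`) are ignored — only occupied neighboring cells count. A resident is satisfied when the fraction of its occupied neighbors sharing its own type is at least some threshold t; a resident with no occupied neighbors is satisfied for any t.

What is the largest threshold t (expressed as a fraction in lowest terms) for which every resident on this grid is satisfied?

1/3

Row 0: (0,0)% 3/3 · (0,1)% 5/5 · (0,2)% 5/5 · (0,3)% 5/5 · (0,4)% 5/5 · (0,5)% 5/5 · (0,6)% 3/3
Row 1: (1,0)% 5/5 · (1,1)% 8/8 · (1,2)% 8/8 · (1,3)% 8/8 · (1,4)% 8/8 · (1,5)% 8/8 · (1,6)% 5/5
Row 2: (2,0)% 5/5 · (2,1)% 7/7 · (2,2)% 7/7 · (2,3)% 7/7 · (2,4)% 7/7 · (2,5)% 7/7 · (2,6)% 4/4
Row 3: (3,0)% 4/4 · (3,1)% 5/5 · (3,3)% 5/5 · (3,4)% 6/6 · (3,6)% 4/4
Row 4: (4,1)% 4/4 · (4,3)% 2/2 · (4,5)% 4/4 · (4,6)% 3/3
Row 5: (5,0)% 4/4 · (5,1)% 5/5 · (5,6)% 2/4
Row 6: (6,0)% 3/3 · (6,1)% 4/4 · (6,2)% 3/3 · (6,3)% 2/2 · (6,4)% 1/2 · (6,5)@ 1/3 · (6,6)@ 1/2
The smallest same-type fraction is 1/3 at (6,5), which reduces to 1/3. Any threshold above that leaves this resident unsatisfied.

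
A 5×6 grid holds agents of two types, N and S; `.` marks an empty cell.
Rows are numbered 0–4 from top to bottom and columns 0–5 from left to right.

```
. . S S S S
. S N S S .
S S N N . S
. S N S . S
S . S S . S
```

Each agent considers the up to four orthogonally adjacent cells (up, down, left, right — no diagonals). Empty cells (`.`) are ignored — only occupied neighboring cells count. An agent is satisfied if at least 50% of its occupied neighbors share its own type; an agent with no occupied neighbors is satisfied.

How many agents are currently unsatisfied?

4

Row 0: (0,2)S 1/2 ✓ · (0,3)S 3/3 ✓ · (0,4)S 3/3 ✓ · (0,5)S 1/1 ✓
Row 1: (1,1)S 1/2 ✓ · (1,2)N 1/4 ✗ · (1,3)S 2/4 ✓ · (1,4)S 2/2 ✓
Row 2: (2,0)S 1/1 ✓ · (2,1)S 3/4 ✓ · (2,2)N 3/4 ✓ · (2,3)N 1/3 ✗ · (2,5)S 1/1 ✓
Row 3: (3,1)S 1/2 ✓ · (3,2)N 1/4 ✗ · (3,3)S 1/3 ✗ · (3,5)S 2/2 ✓
Row 4: (4,0)S 0/0 ✓ · (4,2)S 1/2 ✓ · (4,3)S 2/2 ✓ · (4,5)S 1/1 ✓
Unsatisfied: (1,2), (2,3), (3,2), (3,3) — 4 in total.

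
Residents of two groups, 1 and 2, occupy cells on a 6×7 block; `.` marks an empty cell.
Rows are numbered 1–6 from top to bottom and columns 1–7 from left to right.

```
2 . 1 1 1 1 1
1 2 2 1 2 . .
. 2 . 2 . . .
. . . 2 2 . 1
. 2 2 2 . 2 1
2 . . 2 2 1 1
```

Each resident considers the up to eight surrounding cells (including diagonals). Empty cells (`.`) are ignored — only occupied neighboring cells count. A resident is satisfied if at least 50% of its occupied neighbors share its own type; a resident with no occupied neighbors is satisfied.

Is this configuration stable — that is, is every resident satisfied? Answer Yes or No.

No

Row 1: (1,1)2 1/2 ok · (1,3)1 2/4 ok · (1,4)1 3/5 ok · (1,5)1 3/4 ok · (1,6)1 2/3 ok · (1,7)1 1/1 ok
Row 2: (2,1)1 0/3 unhappy · (2,2)2 3/5 ok · (2,3)2 3/6 ok · (2,4)1 3/6 ok · (2,5)2 1/5 unhappy
Row 3: (3,2)2 2/3 ok · (3,4)2 4/5 ok
Row 4: (4,4)2 4/4 ok · (4,5)2 4/4 ok · (4,7)1 1/2 ok
Row 5: (5,2)2 2/2 ok · (5,3)2 4/4 ok · (5,4)2 5/5 ok · (5,6)2 2/6 unhappy · (5,7)1 3/4 ok
Row 6: (6,1)2 1/1 ok · (6,4)2 3/3 ok · (6,5)2 3/4 ok · (6,6)1 2/4 ok · (6,7)1 2/3 ok
For instance (2,1) has only 0/3 same-type neighbors, below 1/2.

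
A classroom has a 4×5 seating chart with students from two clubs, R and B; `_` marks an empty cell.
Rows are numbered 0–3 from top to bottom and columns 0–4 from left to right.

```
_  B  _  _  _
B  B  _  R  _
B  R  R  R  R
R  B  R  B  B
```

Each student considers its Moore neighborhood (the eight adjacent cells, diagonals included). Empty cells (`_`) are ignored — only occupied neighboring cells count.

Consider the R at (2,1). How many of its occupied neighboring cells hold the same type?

3

Occupied neighbors of (2,1): (1,0)=B, (1,1)=B, (2,0)=B, (2,2)=R, (3,0)=R, (3,1)=B, (3,2)=R.
Same type (R): 3 of 7.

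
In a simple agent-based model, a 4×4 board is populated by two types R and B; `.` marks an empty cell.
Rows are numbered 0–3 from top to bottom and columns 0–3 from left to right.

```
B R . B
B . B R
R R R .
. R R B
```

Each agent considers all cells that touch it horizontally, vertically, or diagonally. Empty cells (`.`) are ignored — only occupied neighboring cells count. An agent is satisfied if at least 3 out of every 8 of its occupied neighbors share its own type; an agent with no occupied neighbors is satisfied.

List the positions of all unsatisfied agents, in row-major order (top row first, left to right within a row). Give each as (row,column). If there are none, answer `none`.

(0,1), (1,0), (1,2), (1,3), (3,3)

(0,0)B 1/2 ok
(0,1)R 0/3 unhappy
(0,3)B 1/2 ok
(1,0)B 1/4 unhappy
(1,2)B 1/5 unhappy
(1,3)R 1/3 unhappy
(2,0)R 2/3 ok
(2,1)R 4/6 ok
(2,2)R 4/6 ok
(3,1)R 4/4 ok
(3,2)R 3/4 ok
(3,3)B 0/2 unhappy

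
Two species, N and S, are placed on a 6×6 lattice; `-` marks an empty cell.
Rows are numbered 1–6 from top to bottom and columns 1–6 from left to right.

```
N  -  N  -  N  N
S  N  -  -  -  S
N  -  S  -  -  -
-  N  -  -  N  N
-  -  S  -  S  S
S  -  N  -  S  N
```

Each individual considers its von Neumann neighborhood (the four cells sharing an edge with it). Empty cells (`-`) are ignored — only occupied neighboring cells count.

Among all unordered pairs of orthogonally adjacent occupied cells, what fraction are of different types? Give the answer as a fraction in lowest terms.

Scan each occupied cell's neighbors to the right and below so each pair is counted once.
From row 1: 2 unlike of 3 pairs (running 2/3).
From row 2: 2 unlike of 2 pairs (running 4/5).
From row 4: 2 unlike of 3 pairs (running 6/8).
From row 5: 2 unlike of 4 pairs (running 8/12).
From row 6: 1 unlike of 1 pairs (running 9/13).
Total adjacent occupied pairs: 13; unlike-type pairs: 9.
9/13 is already in lowest terms.

9/13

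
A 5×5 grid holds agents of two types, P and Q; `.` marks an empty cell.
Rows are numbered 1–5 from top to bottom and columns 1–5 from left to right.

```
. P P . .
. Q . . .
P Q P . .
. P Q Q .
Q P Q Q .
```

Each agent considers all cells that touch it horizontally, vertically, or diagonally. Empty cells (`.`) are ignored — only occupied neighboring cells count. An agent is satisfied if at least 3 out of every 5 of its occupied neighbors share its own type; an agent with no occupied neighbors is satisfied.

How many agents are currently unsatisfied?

(1,2)P 1/2 not
(1,3)P 1/2 not
(2,2)Q 1/5 not
(3,1)P 1/3 not
(3,2)Q 2/5 not
(3,3)P 1/5 not
(4,2)P 3/7 not
(4,3)Q 4/7 not
(4,4)Q 3/4 satisfied
(5,1)Q 0/2 not
(5,2)P 1/4 not
(5,3)Q 3/5 satisfied
(5,4)Q 3/3 satisfied
Unsatisfied: (1,2), (1,3), (2,2), (3,1), (3,2), (3,3), (4,2), (4,3), (5,1), (5,2) — 10 in total.

10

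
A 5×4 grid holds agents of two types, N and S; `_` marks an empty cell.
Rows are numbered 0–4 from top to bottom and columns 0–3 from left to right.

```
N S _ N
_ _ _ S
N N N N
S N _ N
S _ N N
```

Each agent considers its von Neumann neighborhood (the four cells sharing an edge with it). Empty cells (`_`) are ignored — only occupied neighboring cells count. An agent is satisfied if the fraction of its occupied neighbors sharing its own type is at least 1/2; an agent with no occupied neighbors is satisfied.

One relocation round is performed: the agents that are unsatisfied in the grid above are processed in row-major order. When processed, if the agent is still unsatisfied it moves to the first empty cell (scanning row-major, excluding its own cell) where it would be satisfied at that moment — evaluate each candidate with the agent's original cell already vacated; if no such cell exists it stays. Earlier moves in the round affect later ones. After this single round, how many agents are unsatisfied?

Initially unsatisfied (in order): (0,0), (0,1), (0,3), (1,3), (3,0).
  (0,0) → (0,2).
  (0,1) → (0,0).
  (0,3): now satisfied by earlier moves; stays.
  (1,3) → (0,1).
  (3,0) → (1,0).
Resulting grid:
S S N N
S _ _ _
N N N N
_ N _ N
S _ N N
All satisfied now.

0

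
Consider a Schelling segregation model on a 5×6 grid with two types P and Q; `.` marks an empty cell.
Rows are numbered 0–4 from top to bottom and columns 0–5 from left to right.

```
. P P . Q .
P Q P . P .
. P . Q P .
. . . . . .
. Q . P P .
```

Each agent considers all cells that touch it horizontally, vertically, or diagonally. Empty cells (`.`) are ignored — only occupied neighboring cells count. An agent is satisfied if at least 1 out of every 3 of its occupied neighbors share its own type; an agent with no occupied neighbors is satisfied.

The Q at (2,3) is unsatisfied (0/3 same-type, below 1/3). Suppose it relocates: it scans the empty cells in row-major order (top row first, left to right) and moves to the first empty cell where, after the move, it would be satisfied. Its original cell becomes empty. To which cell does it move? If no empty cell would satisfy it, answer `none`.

Vacating (2,3). Empty cells in order:
  (0,0): 1/3 same-type → satisfied — stop here.

(0,0)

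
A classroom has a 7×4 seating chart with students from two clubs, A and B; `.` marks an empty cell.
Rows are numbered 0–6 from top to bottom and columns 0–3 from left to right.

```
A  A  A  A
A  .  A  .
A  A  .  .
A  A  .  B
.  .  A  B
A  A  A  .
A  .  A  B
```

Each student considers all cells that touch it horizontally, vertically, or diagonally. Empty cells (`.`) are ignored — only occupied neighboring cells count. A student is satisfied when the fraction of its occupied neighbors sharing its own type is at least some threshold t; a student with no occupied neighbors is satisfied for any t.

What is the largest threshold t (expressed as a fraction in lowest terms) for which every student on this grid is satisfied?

0/1

Row 0: (0,0)A 2/2 · (0,1)A 4/4 · (0,2)A 3/3 · (0,3)A 2/2
Row 1: (1,0)A 4/4 · (1,2)A 4/4
Row 2: (2,0)A 4/4 · (2,1)A 5/5
Row 3: (3,0)A 3/3 · (3,1)A 4/4 · (3,3)B 1/2
Row 4: (4,2)A 3/5 · (4,3)B 1/3
Row 5: (5,0)A 2/2 · (5,1)A 5/5 · (5,2)A 3/5
Row 6: (6,0)A 2/2 · (6,2)A 2/3 · (6,3)B 0/2
The smallest same-type fraction is 0/2 at (6,3), which reduces to 0/1. Any threshold above that leaves this student unsatisfied.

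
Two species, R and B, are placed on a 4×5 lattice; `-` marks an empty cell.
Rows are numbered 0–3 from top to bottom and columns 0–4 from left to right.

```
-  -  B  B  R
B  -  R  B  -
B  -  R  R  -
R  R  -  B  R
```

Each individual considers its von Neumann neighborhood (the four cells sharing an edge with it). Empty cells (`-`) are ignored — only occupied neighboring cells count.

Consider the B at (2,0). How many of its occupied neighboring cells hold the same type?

Occupied neighbors of (2,0): (1,0)=B, (3,0)=R.
Same type (B): 1 of 2.

1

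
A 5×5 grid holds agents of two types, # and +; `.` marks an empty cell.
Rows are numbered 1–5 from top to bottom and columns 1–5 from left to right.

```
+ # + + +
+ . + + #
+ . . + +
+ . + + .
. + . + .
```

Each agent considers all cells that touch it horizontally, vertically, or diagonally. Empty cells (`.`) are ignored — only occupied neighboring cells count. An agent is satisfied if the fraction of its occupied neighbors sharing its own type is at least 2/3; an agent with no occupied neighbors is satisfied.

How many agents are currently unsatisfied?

3

Row 1: (1,1)+ 1/2 unhappy · (1,2)# 0/4 unhappy · (1,3)+ 3/4 ok · (1,4)+ 4/5 ok · (1,5)+ 2/3 ok
Row 2: (2,1)+ 2/3 ok · (2,3)+ 4/5 ok · (2,4)+ 6/7 ok · (2,5)# 0/5 unhappy
Row 3: (3,1)+ 2/2 ok · (3,4)+ 5/6 ok · (3,5)+ 3/4 ok
Row 4: (4,1)+ 2/2 ok · (4,3)+ 4/4 ok · (4,4)+ 4/4 ok
Row 5: (5,2)+ 2/2 ok · (5,4)+ 2/2 ok
Unsatisfied: (1,1), (1,2), (2,5) — 3 in total.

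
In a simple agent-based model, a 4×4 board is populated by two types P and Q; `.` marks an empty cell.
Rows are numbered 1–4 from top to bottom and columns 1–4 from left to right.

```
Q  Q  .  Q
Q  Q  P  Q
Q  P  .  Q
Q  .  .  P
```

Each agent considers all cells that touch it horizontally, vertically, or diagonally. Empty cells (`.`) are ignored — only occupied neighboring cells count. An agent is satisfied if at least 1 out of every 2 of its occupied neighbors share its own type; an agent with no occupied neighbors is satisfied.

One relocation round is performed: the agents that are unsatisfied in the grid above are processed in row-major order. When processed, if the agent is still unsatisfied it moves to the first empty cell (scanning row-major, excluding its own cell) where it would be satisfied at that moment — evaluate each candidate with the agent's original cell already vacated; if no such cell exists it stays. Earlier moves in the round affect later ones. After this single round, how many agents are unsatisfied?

1

Initially unsatisfied (in order): (2,3), (3,2), (3,4), (4,4).
  (2,3) → (4,3).
  (3,2): no empty cell satisfies it; stays.
  (3,4) → (1,3).
  (4,4): now satisfied by earlier moves; stays.
Resulting grid:
Q Q Q Q
Q Q . Q
Q P . .
Q . P P
Unsatisfied now: (3,2).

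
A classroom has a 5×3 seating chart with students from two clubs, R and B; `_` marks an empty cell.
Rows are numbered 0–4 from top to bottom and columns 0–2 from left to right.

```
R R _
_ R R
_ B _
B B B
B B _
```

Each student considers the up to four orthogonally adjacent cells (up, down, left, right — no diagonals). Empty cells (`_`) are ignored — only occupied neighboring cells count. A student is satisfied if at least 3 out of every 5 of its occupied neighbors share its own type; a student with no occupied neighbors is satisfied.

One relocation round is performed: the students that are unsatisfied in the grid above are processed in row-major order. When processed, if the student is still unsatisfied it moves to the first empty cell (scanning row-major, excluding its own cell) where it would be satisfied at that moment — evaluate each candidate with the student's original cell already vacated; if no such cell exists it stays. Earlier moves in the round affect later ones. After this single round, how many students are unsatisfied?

Initially unsatisfied (in order): (2,1).
  (2,1) → (2,0).
Resulting grid:
R R _
_ R R
B _ _
B B B
B B _
All satisfied now.

0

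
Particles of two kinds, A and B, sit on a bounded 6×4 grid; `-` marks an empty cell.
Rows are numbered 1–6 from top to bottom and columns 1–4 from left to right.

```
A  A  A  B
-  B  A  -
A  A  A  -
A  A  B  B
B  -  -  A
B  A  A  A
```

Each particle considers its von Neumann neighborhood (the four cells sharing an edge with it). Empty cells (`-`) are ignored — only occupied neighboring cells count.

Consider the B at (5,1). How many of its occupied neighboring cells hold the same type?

1

Occupied neighbors of (5,1): (4,1)=A, (6,1)=B.
Same type (B): 1 of 2.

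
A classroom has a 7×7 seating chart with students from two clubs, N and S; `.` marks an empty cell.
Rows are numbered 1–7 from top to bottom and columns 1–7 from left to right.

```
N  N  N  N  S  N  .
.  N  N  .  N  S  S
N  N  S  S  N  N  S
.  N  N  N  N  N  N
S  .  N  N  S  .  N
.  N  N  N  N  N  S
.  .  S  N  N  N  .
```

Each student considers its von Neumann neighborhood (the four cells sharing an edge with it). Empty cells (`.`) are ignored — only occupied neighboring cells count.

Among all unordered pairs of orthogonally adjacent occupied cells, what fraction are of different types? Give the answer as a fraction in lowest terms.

Scan each occupied cell's neighbors to the right and below so each pair is counted once.
From row 1: 4 unlike of 9 pairs (running 4/9).
From row 2: 3 unlike of 8 pairs (running 7/17).
From row 3: 6 unlike of 12 pairs (running 13/29).
From row 4: 1 unlike of 9 pairs (running 14/38).
From row 5: 3 unlike of 6 pairs (running 17/44).
From row 6: 2 unlike of 9 pairs (running 19/53).
From row 7: 1 unlike of 3 pairs (running 20/56).
Total adjacent occupied pairs: 56; unlike-type pairs: 20.
20/56 reduces to 5/14.

5/14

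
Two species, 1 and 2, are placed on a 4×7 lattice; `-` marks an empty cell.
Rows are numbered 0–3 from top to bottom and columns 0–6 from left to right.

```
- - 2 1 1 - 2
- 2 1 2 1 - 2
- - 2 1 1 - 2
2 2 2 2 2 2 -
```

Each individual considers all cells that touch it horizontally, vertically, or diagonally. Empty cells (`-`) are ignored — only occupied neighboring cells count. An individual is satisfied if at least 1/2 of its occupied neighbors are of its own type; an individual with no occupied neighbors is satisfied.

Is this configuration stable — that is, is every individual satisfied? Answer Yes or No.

No

(0,2)2 2/4 satisfied
(0,3)1 3/5 satisfied
(0,4)1 2/3 satisfied
(0,6)2 1/1 satisfied
(1,1)2 2/3 satisfied
(1,2)1 2/6 not
(1,3)2 2/8 not
(1,4)1 4/5 satisfied
(1,6)2 2/2 satisfied
(2,2)2 5/7 satisfied
(2,3)1 3/8 not
(2,4)1 2/6 not
(2,6)2 2/2 satisfied
(3,0)2 1/1 satisfied
(3,1)2 3/3 satisfied
(3,2)2 3/4 satisfied
(3,3)2 3/5 satisfied
(3,4)2 2/4 satisfied
(3,5)2 2/3 satisfied
For instance (1,2) has only 2/6 same-type neighbors, below 1/2.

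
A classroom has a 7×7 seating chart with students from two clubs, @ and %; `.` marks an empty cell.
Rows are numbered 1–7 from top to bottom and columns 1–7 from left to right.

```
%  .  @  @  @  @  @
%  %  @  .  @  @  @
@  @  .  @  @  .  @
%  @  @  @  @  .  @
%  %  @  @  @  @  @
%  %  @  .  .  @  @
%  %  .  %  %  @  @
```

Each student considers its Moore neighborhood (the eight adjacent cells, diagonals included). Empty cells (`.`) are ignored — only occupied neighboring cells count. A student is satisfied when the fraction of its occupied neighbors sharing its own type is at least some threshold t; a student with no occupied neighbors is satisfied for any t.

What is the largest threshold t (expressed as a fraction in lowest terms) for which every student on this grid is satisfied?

(1,1)% 2/2
(1,3)@ 2/3
(1,4)@ 4/4
(1,5)@ 4/4
(1,6)@ 5/5
(1,7)@ 3/3
(2,1)% 2/4
(2,2)% 2/6
(2,3)@ 4/5
(2,5)@ 6/6
(2,6)@ 7/7
(2,7)@ 4/4
(3,1)@ 2/5
(3,2)@ 4/7
(3,4)@ 6/6
(3,5)@ 5/5
(3,7)@ 3/3
(4,1)% 2/5
(4,2)@ 4/7
(4,3)@ 6/7
(4,4)@ 7/7
(4,5)@ 6/6
(4,7)@ 3/3
(5,1)% 4/5
(5,2)% 4/8
(5,3)@ 5/7
(5,4)@ 6/6
(5,5)@ 5/5
(5,6)@ 6/6
(5,7)@ 4/4
(6,1)% 5/5
(6,2)% 5/7
(6,3)@ 2/6
(6,6)@ 6/7
(6,7)@ 5/5
(7,1)% 3/3
(7,2)% 3/4
(7,4)% 1/2
(7,5)% 1/3
(7,6)@ 3/4
(7,7)@ 3/3
The smallest same-type fraction is 2/6 at (2,2), which reduces to 1/3. Any threshold above that leaves this student unsatisfied.

1/3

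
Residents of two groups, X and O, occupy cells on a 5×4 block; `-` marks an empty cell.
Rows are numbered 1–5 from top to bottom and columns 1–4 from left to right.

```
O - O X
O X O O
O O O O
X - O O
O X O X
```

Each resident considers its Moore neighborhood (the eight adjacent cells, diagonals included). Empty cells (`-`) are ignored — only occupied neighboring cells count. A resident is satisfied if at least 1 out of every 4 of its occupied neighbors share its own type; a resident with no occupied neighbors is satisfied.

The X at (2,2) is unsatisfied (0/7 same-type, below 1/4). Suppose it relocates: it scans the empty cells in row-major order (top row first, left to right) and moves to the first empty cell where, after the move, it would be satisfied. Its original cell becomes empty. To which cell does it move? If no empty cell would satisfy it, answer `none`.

(4,2)

Vacating (2,2). Empty cells in order:
  (1,2): 0/4 same-type → still unsatisfied.
  (4,2): 2/8 same-type → satisfied — stop here.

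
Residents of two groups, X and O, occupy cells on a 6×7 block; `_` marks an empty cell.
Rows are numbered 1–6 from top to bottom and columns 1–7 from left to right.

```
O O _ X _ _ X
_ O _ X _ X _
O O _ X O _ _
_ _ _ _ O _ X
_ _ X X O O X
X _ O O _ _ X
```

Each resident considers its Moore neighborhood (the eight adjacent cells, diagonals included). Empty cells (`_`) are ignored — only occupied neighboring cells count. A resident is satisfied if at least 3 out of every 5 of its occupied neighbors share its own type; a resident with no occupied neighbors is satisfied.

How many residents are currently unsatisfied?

10

(1,1)O 2/2 ok
(1,2)O 2/2 ok
(1,4)X 1/1 ok
(1,7)X 1/1 ok
(2,2)O 4/4 ok
(2,4)X 2/3 ok
(2,6)X 1/2 unhappy
(3,1)O 2/2 ok
(3,2)O 2/2 ok
(3,4)X 1/3 unhappy
(3,5)O 1/4 unhappy
(4,5)O 3/5 ok
(4,7)X 1/2 unhappy
(5,3)X 1/3 unhappy
(5,4)X 1/5 unhappy
(5,5)O 3/4 ok
(5,6)O 2/5 unhappy
(5,7)X 2/3 ok
(6,1)X 0/0 ok
(6,3)O 1/3 unhappy
(6,4)O 2/4 unhappy
(6,7)X 1/2 unhappy
Unsatisfied: (2,6), (3,4), (3,5), (4,7), (5,3), (5,4), (5,6), (6,3), (6,4), (6,7) — 10 in total.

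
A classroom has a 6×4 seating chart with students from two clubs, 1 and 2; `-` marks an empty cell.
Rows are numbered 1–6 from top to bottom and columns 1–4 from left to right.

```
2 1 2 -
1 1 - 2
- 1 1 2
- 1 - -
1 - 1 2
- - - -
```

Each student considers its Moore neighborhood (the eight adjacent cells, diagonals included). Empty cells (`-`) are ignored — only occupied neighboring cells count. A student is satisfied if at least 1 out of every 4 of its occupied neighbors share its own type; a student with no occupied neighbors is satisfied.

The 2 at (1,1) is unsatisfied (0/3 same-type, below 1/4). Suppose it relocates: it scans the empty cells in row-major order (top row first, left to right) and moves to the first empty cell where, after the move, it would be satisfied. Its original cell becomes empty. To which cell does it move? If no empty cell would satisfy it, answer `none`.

(1,4)

Vacating (1,1). Empty cells in order:
  (1,4): 2/2 same-type → satisfied — stop here.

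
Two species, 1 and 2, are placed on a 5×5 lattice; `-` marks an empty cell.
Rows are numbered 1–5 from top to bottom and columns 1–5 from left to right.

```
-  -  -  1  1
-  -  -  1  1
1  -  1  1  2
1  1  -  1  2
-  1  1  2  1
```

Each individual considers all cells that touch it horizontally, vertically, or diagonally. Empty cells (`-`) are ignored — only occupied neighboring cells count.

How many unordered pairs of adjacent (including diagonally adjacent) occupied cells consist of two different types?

10

Scan each occupied cell's neighbors to the right and below (and the two forward diagonals) so each pair is counted once.
From row 1: 0 unlike of 5 pairs (running 0/5).
From row 2: 2 unlike of 6 pairs (running 2/11).
From row 3: 3 unlike of 10 pairs (running 5/21).
From row 4: 3 unlike of 10 pairs (running 8/31).
From row 5: 2 unlike of 3 pairs (running 10/34).
Total adjacent occupied pairs: 34; unlike-type pairs: 10.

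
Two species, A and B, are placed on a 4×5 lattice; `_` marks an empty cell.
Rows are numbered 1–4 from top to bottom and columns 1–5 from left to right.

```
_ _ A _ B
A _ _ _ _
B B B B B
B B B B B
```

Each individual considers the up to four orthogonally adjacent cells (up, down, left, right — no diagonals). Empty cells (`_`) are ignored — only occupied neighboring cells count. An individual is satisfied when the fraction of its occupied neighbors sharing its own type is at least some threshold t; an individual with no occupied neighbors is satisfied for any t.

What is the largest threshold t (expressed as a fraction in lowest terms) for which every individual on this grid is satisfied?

Row 1: (1,3)A — no occupied neighbors · (1,5)B — no occupied neighbors
Row 2: (2,1)A 0/1
Row 3: (3,1)B 2/3 · (3,2)B 3/3 · (3,3)B 3/3 · (3,4)B 3/3 · (3,5)B 2/2
Row 4: (4,1)B 2/2 · (4,2)B 3/3 · (4,3)B 3/3 · (4,4)B 3/3 · (4,5)B 2/2
The smallest same-type fraction is 0/1 at (2,1), which reduces to 0/1. Any threshold above that leaves this individual unsatisfied.

0/1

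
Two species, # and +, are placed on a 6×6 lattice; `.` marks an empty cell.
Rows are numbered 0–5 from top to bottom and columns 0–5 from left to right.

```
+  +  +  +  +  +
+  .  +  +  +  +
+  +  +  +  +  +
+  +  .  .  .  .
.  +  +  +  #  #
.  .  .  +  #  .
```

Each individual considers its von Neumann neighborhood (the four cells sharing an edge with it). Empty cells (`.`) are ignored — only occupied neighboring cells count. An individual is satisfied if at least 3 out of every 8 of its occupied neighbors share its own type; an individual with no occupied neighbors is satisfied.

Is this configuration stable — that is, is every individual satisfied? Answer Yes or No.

Row 0: (0,0)+ 2/2 ✓ · (0,1)+ 2/2 ✓ · (0,2)+ 3/3 ✓ · (0,3)+ 3/3 ✓ · (0,4)+ 3/3 ✓ · (0,5)+ 2/2 ✓
Row 1: (1,0)+ 2/2 ✓ · (1,2)+ 3/3 ✓ · (1,3)+ 4/4 ✓ · (1,4)+ 4/4 ✓ · (1,5)+ 3/3 ✓
Row 2: (2,0)+ 3/3 ✓ · (2,1)+ 3/3 ✓ · (2,2)+ 3/3 ✓ · (2,3)+ 3/3 ✓ · (2,4)+ 3/3 ✓ · (2,5)+ 2/2 ✓
Row 3: (3,0)+ 2/2 ✓ · (3,1)+ 3/3 ✓
Row 4: (4,1)+ 2/2 ✓ · (4,2)+ 2/2 ✓ · (4,3)+ 2/3 ✓ · (4,4)# 2/3 ✓ · (4,5)# 1/1 ✓
Row 5: (5,3)+ 1/2 ✓ · (5,4)# 1/2 ✓
All meet the threshold, so the configuration is stable.

Yes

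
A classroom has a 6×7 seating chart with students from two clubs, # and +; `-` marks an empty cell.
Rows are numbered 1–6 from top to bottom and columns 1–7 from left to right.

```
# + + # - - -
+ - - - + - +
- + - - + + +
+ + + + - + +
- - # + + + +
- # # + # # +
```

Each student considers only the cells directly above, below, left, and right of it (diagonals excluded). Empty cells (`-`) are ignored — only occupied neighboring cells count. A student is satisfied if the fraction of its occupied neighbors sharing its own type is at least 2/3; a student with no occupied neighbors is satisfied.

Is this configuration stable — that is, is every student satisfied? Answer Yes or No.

No

Row 1: (1,1)# 0/2 ✗ · (1,2)+ 1/2 ✗ · (1,3)+ 1/2 ✗ · (1,4)# 0/1 ✗
Row 2: (2,1)+ 0/1 ✗ · (2,5)+ 1/1 ✓ · (2,7)+ 1/1 ✓
Row 3: (3,2)+ 1/1 ✓ · (3,5)+ 2/2 ✓ · (3,6)+ 3/3 ✓ · (3,7)+ 3/3 ✓
Row 4: (4,1)+ 1/1 ✓ · (4,2)+ 3/3 ✓ · (4,3)+ 2/3 ✓ · (4,4)+ 2/2 ✓ · (4,6)+ 3/3 ✓ · (4,7)+ 3/3 ✓
Row 5: (5,3)# 1/3 ✗ · (5,4)+ 3/4 ✓ · (5,5)+ 2/3 ✓ · (5,6)+ 3/4 ✓ · (5,7)+ 3/3 ✓
Row 6: (6,2)# 1/1 ✓ · (6,3)# 2/3 ✓ · (6,4)+ 1/3 ✗ · (6,5)# 1/3 ✗ · (6,6)# 1/3 ✗ · (6,7)+ 1/2 ✗
For instance (1,1) has only 0/2 same-type neighbors, below 2/3.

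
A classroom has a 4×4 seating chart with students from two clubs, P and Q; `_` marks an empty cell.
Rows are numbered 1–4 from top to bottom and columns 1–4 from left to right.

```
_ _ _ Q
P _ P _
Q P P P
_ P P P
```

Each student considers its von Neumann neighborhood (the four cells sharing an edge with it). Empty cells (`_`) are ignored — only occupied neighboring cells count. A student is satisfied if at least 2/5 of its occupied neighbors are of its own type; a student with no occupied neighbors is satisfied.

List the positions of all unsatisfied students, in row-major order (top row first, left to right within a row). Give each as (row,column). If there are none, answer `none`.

(2,1), (3,1)

Row 1: (1,4)Q 0/0 satisfied
Row 2: (2,1)P 0/1 not · (2,3)P 1/1 satisfied
Row 3: (3,1)Q 0/2 not · (3,2)P 2/3 satisfied · (3,3)P 4/4 satisfied · (3,4)P 2/2 satisfied
Row 4: (4,2)P 2/2 satisfied · (4,3)P 3/3 satisfied · (4,4)P 2/2 satisfied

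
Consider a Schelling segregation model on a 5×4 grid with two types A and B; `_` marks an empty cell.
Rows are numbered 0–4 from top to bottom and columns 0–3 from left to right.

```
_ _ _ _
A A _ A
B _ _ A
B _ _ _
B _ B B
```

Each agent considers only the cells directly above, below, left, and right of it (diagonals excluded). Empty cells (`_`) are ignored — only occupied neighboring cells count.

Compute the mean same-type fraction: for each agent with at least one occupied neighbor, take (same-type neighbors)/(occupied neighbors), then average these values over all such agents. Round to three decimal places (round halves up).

0.889

Row 1: (1,0)A 1/2 · (1,1)A 1/1 · (1,3)A 1/1
Row 2: (2,0)B 1/2 · (2,3)A 1/1
Row 3: (3,0)B 2/2
Row 4: (4,0)B 1/1 · (4,2)B 1/1 · (4,3)B 1/1
Sum over 9 agents: 1/2 + 1/1 + 1/1 + 1/2 + 1/1 + 2/2 + 1/1 + 1/1 + 1/1 = 8; mean = 8 ÷ 9 = 8/9 = 0.888888… → 0.889.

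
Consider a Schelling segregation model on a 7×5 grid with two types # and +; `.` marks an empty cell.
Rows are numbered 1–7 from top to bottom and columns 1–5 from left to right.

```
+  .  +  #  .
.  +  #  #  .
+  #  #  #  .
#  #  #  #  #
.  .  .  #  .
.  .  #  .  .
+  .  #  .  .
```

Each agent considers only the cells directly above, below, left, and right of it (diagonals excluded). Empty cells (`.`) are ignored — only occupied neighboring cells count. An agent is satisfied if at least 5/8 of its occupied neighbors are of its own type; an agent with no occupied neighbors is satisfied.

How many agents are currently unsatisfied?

7

(1,1)+ 0/0 ✓
(1,3)+ 0/2 ✗
(1,4)# 1/2 ✗
(2,2)+ 0/2 ✗
(2,3)# 2/4 ✗
(2,4)# 3/3 ✓
(3,1)+ 0/2 ✗
(3,2)# 2/4 ✗
(3,3)# 4/4 ✓
(3,4)# 3/3 ✓
(4,1)# 1/2 ✗
(4,2)# 3/3 ✓
(4,3)# 3/3 ✓
(4,4)# 4/4 ✓
(4,5)# 1/1 ✓
(5,4)# 1/1 ✓
(6,3)# 1/1 ✓
(7,1)+ 0/0 ✓
(7,3)# 1/1 ✓
Unsatisfied: (1,3), (1,4), (2,2), (2,3), (3,1), (3,2), (4,1) — 7 in total.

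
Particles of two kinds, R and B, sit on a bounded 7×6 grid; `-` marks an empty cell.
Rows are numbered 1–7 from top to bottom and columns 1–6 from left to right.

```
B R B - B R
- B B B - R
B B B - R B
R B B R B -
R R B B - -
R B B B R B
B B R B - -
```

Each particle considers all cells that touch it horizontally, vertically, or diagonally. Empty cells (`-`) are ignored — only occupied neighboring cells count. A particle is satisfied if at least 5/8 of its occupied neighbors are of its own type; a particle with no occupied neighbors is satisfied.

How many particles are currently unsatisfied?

19

Row 1: (1,1)B 1/2 ✗ · (1,2)R 0/4 ✗ · (1,3)B 3/4 ✓ · (1,5)B 1/3 ✗ · (1,6)R 1/2 ✗
Row 2: (2,2)B 6/7 ✓ · (2,3)B 5/6 ✓ · (2,4)B 4/5 ✓ · (2,6)R 2/4 ✗
Row 3: (3,1)B 3/4 ✓ · (3,2)B 6/7 ✓ · (3,3)B 6/7 ✓ · (3,5)R 2/5 ✗ · (3,6)B 1/3 ✗
Row 4: (4,1)R 2/5 ✗ · (4,2)B 5/8 ✓ · (4,3)B 5/7 ✓ · (4,4)R 1/6 ✗ · (4,5)B 2/4 ✗
Row 5: (5,1)R 3/5 ✗ · (5,2)R 3/8 ✗ · (5,3)B 6/8 ✓ · (5,4)B 5/7 ✓
Row 6: (6,1)R 2/5 ✗ · (6,2)B 4/8 ✗ · (6,3)B 6/8 ✓ · (6,4)B 4/6 ✓ · (6,5)R 0/4 ✗ · (6,6)B 0/1 ✗
Row 7: (7,1)B 2/3 ✓ · (7,2)B 3/5 ✗ · (7,3)R 0/5 ✗ · (7,4)B 2/4 ✗
Unsatisfied: (1,1), (1,2), (1,5), (1,6), (2,6), (3,5), (3,6), (4,1), (4,4), (4,5), (5,1), (5,2), (6,1), (6,2), (6,5), (6,6), (7,2), (7,3), (7,4) — 19 in total.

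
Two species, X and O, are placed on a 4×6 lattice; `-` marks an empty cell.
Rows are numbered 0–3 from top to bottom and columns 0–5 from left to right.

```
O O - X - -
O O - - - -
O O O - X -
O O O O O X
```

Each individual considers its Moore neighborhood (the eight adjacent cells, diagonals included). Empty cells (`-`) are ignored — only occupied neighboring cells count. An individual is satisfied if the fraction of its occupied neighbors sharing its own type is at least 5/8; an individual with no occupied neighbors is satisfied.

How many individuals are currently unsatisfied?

3

(0,0)O 3/3 satisfied
(0,1)O 3/3 satisfied
(0,3)X 0/0 satisfied
(1,0)O 5/5 satisfied
(1,1)O 6/6 satisfied
(2,0)O 5/5 satisfied
(2,1)O 7/7 satisfied
(2,2)O 5/5 satisfied
(2,4)X 1/3 not
(3,0)O 3/3 satisfied
(3,1)O 5/5 satisfied
(3,2)O 4/4 satisfied
(3,3)O 3/4 satisfied
(3,4)O 1/3 not
(3,5)X 1/2 not
Unsatisfied: (2,4), (3,4), (3,5) — 3 in total.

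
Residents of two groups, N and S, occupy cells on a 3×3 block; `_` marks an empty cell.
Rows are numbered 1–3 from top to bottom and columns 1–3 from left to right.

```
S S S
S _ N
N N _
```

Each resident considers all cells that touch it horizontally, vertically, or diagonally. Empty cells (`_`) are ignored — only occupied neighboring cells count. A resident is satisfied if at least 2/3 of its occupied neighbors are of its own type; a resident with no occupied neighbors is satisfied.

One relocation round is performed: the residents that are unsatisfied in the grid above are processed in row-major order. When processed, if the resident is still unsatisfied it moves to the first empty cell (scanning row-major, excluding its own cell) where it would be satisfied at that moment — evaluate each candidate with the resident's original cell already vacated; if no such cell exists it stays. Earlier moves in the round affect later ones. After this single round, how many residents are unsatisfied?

Initially unsatisfied (in order): (1,3), (2,1), (2,3), (3,1).
  (1,3): no empty cell satisfies it; stays.
  (2,1): no empty cell satisfies it; stays.
  (2,3) → (3,3).
  (3,1): no empty cell satisfies it; stays.
Resulting grid:
S S S
S _ _
N N N
Unsatisfied now: (2,1), (3,1).

2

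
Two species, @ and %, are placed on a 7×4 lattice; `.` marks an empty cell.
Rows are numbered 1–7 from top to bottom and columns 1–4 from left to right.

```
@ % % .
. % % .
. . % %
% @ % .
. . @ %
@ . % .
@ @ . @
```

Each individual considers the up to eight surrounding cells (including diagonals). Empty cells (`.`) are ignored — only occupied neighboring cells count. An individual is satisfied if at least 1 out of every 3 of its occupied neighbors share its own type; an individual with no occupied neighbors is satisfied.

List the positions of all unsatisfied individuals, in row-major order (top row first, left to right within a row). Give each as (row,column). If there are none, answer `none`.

(1,1)@ 0/2 not
(1,2)% 3/4 satisfied
(1,3)% 3/3 satisfied
(2,2)% 4/5 satisfied
(2,3)% 5/5 satisfied
(3,3)% 4/5 satisfied
(3,4)% 3/3 satisfied
(4,1)% 0/1 not
(4,2)@ 1/4 not
(4,3)% 3/5 satisfied
(5,3)@ 1/4 not
(5,4)% 2/3 satisfied
(6,1)@ 2/2 satisfied
(6,3)% 1/4 not
(7,1)@ 2/2 satisfied
(7,2)@ 2/3 satisfied
(7,4)@ 0/1 not

(1,1), (4,1), (4,2), (5,3), (6,3), (7,4)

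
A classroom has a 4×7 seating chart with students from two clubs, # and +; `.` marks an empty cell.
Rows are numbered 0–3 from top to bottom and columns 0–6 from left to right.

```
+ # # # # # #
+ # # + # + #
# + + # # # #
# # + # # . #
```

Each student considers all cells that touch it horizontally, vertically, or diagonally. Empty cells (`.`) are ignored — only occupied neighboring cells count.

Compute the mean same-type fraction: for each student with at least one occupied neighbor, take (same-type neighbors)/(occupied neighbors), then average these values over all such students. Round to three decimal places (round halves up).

0.599

Row 0: (0,0)+ 1/3 · (0,1)# 3/5 · (0,2)# 4/5 · (0,3)# 4/5 · (0,4)# 3/5 · (0,5)# 4/5 · (0,6)# 2/3
Row 1: (1,0)+ 2/5 · (1,1)# 4/8 · (1,2)# 5/8 · (1,3)+ 1/8 · (1,4)# 6/8 · (1,5)+ 0/8 · (1,6)# 4/5
Row 2: (2,0)# 3/5 · (2,1)+ 3/8 · (2,2)+ 3/8 · (2,3)# 5/8 · (2,4)# 5/7 · (2,5)# 6/7 · (2,6)# 3/4
Row 3: (3,0)# 2/3 · (3,1)# 2/5 · (3,2)+ 2/5 · (3,3)# 3/5 · (3,4)# 4/4 · (3,6)# 2/2
Sum over 27 students: 1/3 + 3/5 + 4/5 + 4/5 + 3/5 + 4/5 + 2/3 + 2/5 + 4/8 + 5/8 + 1/8 + 6/8 + 0/8 + 4/5 + 3/5 + 3/8 + 3/8 + 5/8 + 5/7 + 6/7 + 3/4 + 2/3 + 2/5 + 2/5 + 3/5 + 4/4 + 2/2 = 13577/840; mean = 13577/840 ÷ 27 = 13577/22680 = 0.598633… → 0.599.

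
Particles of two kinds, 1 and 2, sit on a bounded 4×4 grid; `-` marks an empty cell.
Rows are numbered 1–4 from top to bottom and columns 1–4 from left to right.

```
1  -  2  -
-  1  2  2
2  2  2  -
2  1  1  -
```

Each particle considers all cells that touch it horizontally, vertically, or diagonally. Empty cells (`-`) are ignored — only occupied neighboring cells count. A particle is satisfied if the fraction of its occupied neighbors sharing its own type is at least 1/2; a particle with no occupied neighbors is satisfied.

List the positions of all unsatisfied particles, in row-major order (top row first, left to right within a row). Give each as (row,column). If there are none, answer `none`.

(2,2), (4,2), (4,3)

(1,1)1 1/1 satisfied
(1,3)2 2/3 satisfied
(2,2)1 1/6 not
(2,3)2 4/5 satisfied
(2,4)2 3/3 satisfied
(3,1)2 2/4 satisfied
(3,2)2 4/7 satisfied
(3,3)2 3/6 satisfied
(4,1)2 2/3 satisfied
(4,2)1 1/5 not
(4,3)1 1/3 not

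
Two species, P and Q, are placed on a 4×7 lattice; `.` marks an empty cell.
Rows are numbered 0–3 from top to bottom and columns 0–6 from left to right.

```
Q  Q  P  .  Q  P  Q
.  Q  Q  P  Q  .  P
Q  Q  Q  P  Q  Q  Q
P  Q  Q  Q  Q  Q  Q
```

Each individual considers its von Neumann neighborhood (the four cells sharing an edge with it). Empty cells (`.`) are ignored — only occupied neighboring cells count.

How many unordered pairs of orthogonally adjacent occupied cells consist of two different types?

13

Scan each occupied cell's neighbors to the right and below so each pair is counted once.
Row 0: Q(0,0)–Q(0,1)= Q(0,1)–P(0,2)≠ Q(0,1)–Q(1,1)= P(0,2)–Q(1,2)≠ Q(0,4)–P(0,5)≠ Q(0,4)–Q(1,4)= P(0,5)–Q(0,6)≠ Q(0,6)–P(1,6)≠  → 5/8 unlike.
Row 1: Q(1,1)–Q(1,2)= Q(1,1)–Q(2,1)= Q(1,2)–P(1,3)≠ Q(1,2)–Q(2,2)= P(1,3)–Q(1,4)≠ P(1,3)–P(2,3)= Q(1,4)–Q(2,4)= P(1,6)–Q(2,6)≠  → 3/8 unlike.
Row 2: Q(2,0)–Q(2,1)= Q(2,0)–P(3,0)≠ Q(2,1)–Q(2,2)= Q(2,1)–Q(3,1)= Q(2,2)–P(2,3)≠ Q(2,2)–Q(3,2)= P(2,3)–Q(2,4)≠ P(2,3)–Q(3,3)≠ Q(2,4)–Q(2,5)= Q(2,4)–Q(3,4)= Q(2,5)–Q(2,6)= Q(2,5)–Q(3,5)= Q(2,6)–Q(3,6)=  → 4/13 unlike.
Row 3: P(3,0)–Q(3,1)≠ Q(3,1)–Q(3,2)= Q(3,2)–Q(3,3)= Q(3,3)–Q(3,4)= Q(3,4)–Q(3,5)= Q(3,5)–Q(3,6)=  → 1/6 unlike.
Total adjacent occupied pairs: 35; unlike-type pairs: 13.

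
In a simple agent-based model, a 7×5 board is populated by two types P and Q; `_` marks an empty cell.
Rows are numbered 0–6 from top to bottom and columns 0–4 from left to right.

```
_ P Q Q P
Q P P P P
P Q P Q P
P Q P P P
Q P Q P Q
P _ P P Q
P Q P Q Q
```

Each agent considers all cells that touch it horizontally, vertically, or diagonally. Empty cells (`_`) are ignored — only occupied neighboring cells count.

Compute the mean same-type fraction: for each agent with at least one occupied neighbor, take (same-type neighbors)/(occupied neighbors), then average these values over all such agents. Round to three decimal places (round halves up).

0.442

Row 0: (0,1)P 2/4 · (0,2)Q 1/5 · (0,3)Q 1/5 · (0,4)P 2/3
Row 1: (1,0)Q 1/4 · (1,1)P 4/7 · (1,2)P 4/8 · (1,3)P 5/8 · (1,4)P 3/5
Row 2: (2,0)P 2/5 · (2,1)Q 2/8 · (2,2)P 5/8 · (2,3)Q 0/8 · (2,4)P 4/5
Row 3: (3,0)P 2/5 · (3,1)Q 3/8 · (3,2)P 4/8 · (3,3)P 5/8 · (3,4)P 3/5
Row 4: (4,0)Q 1/4 · (4,1)P 4/7 · (4,2)Q 1/7 · (4,3)P 5/8 · (4,4)Q 1/5
Row 5: (5,0)P 2/4 · (5,2)P 4/7 · (5,3)P 3/8 · (5,4)Q 3/5
Row 6: (6,0)P 1/2 · (6,1)Q 0/4 · (6,2)P 2/4 · (6,3)Q 2/5 · (6,4)Q 2/3
Sum over 33 agents: 2/4 + 1/5 + 1/5 + 2/3 + 1/4 + 4/7 + 4/8 + 5/8 + 3/5 + 2/5 + 2/8 + 5/8 + 0/8 + 4/5 + 2/5 + 3/8 + 4/8 + 5/8 + 3/5 + 1/4 + 4/7 + 1/7 + 5/8 + 1/5 + 2/4 + 4/7 + 3/8 + 3/5 + 1/2 + 0/4 + 2/4 + 2/5 + 2/3 = 1532/105; mean = 1532/105 ÷ 33 = 1532/3465 = 0.442135… → 0.442.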